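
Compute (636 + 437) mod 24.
17

(636 + 437) = 1073
1073 mod 24 = 17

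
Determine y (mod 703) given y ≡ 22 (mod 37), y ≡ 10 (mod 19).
466

Using the Chinese Remainder Theorem:
M = product of moduli = 703
For equation 1: M_1 = 19, 19 ≡ 19 (mod 37), inverse of 19 mod 37 is 2 (check: 19 × 2 = 38 ≡ 1 (mod 37))
For equation 2: M_2 = 37, 37 ≡ 18 (mod 19), inverse of 37 mod 19 is 18 (check: 18 × 18 = 324 ≡ 1 (mod 19))
Combine: y ≡ Σ r_i×M_i×(M_i⁻¹ mod m_i) = 22×19×2 + 10×37×18 = 836 + 6660 = 7496
7496 mod 703 = 466
y ≡ 466 (mod 703)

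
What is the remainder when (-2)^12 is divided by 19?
Using repeated squaring. (-2) ≡ 17 (mod 19). 12 = 8 + 4 (binary 1100). Repeated squaring mod 19: 17^1 ≡ 17; 17^2 ≡ 17² = 289 ≡ 4; 17^4 ≡ 4² = 16 ≡ 16; 17^8 ≡ 16² = 256 ≡ 9. Multiply: (-2)^12 ≡ 17^8 × 17^4 ≡ 9 × 16 (mod 19): 9 × 16 = 144 ≡ 11. So (-2)^12 ≡ 11 (mod 19).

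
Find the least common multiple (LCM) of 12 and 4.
12

First find GCD(12, 4) using the Euclidean algorithm:
12 = 3 × 4 + 0
GCD(12, 4) = 4

LCM formula: LCM(a, b) = (a × b) / GCD(a, b)
LCM(12, 4) = (12 × 4) / 4
LCM(12, 4) = 48 / 4
LCM(12, 4) = 12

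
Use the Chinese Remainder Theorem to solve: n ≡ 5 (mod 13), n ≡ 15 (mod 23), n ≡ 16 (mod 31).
7766

Using the Chinese Remainder Theorem:
M = product of moduli = 9269
For equation 1: M_1 = 713, 713 ≡ 11 (mod 13), inverse of 713 mod 13 is 6 (check: 11 × 6 = 66 ≡ 1 (mod 13))
For equation 2: M_2 = 403, 403 ≡ 12 (mod 23), inverse of 403 mod 23 is 2 (check: 12 × 2 = 24 ≡ 1 (mod 23))
For equation 3: M_3 = 299, 299 ≡ 20 (mod 31), inverse of 299 mod 31 is 14 (check: 20 × 14 = 280 ≡ 1 (mod 31))
Combine: n ≡ Σ r_i×M_i×(M_i⁻¹ mod m_i) = 5×713×6 + 15×403×2 + 16×299×14 = 21390 + 12090 + 66976 = 100456
100456 mod 9269 = 7766
n ≡ 7766 (mod 9269)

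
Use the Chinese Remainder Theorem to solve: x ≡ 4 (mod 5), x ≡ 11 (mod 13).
24

Using the Chinese Remainder Theorem:
M = product of moduli = 65
For equation 1: M_1 = 13, 13 ≡ 3 (mod 5), inverse of 13 mod 5 is 2 (check: 3 × 2 = 6 ≡ 1 (mod 5))
For equation 2: M_2 = 5, 5 ≡ 5 (mod 13), inverse of 5 mod 13 is 8 (check: 5 × 8 = 40 ≡ 1 (mod 13))
Combine: x ≡ Σ r_i×M_i×(M_i⁻¹ mod m_i) = 4×13×2 + 11×5×8 = 104 + 440 = 544
544 mod 65 = 24
x ≡ 24 (mod 65)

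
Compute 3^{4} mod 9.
0

Using successive squaring:
Binary expansion of 4: 100
Powers of 3 mod 9 (each is the square of the previous):
  3^1 ≡ 3 (mod 9)
  3^2 ≡ 3² = 9 ≡ 0 (mod 9)
  3^4 ≡ 0² = 0 ≡ 0 (mod 9)
4 is a power of 2, so 3^4 is the last square: ≡ 0 (mod 9)
Result: 3^4 ≡ 0 (mod 9)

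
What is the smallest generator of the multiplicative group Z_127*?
p - 1 = 126 has prime divisors 2, 3, 7. h is a primitive root mod 127 iff h^(126/q) ≢ 1 (mod 127) for each such q.
h = 2: 2^63 ≡ 1, 2^42 ≡ 1, 2^18 ≡ 16 (mod 127); 2^63 ≡ 1, so not a primitive root.
h = 3: 3^63 ≡ 126, 3^42 ≡ 107, 3^18 ≡ 4 (mod 127); none is 1, so 3 has order 126 and is a primitive root.
The smallest primitive root mod 127 is g = 3.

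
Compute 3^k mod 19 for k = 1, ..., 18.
g^1, g^2, ..., g^{18} mod 19: {3, 9, 8, 5, 15, 7, 2, 6, 18, 16, 10, 11, 14, 4, 12, 17, 13, 1}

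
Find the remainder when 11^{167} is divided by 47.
By Fermat: 11^{46} ≡ 1 (mod 47). 167 = 3×46 + 29. So 11^{167} ≡ 11^{29} ≡ 10 (mod 47)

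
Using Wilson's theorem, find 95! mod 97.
(96)! = (95)! × (96) ≡ -1 (mod 97). So (95)! ≡ -1 × (96)^(-1) ≡ (-1)×(-1) = 1 (mod 97)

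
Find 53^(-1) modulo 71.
67

Using Extended Euclidean Algorithm:
gcd(53, 71) = 1
Bezout coefficients: 53 × -4 + 71 × 3 = 1
So 53 × -4 ≡ 1 (mod 71)
The inverse is -4 mod 71 = 67
Verification: 53 × 67 = 3551 = 50 × 71 + 1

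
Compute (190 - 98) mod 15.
2

(190 - 98) = 92
92 mod 15 = 2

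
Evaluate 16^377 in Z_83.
Using Fermat: 16^{82} ≡ 1 (mod 83). 377 ≡ 49 (mod 82). So 16^{377} ≡ 16^{49} ≡ 77 (mod 83)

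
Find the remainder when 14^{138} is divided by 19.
By Fermat: 14^{18} ≡ 1 (mod 19). 138 = 7×18 + 12. So 14^{138} ≡ 14^{12} ≡ 11 (mod 19)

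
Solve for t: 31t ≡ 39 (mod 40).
9

Since gcd(31, 40) = 1 divides 39, a solution exists.
Multiply both sides by the inverse of 31 mod 40:
  31^(-1) mod 40 = 31
  x ≡ 31 × 39 ≡ 1209 ≡ 9 (mod 40)
Verification: 31 × 9 = 279 = 6 × 40 + 39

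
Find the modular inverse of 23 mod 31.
23^(-1) ≡ 27 (mod 31). Verification: 23 × 27 = 621 ≡ 1 (mod 31)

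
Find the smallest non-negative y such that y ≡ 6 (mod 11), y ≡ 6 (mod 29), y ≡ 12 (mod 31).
3515

Using the Chinese Remainder Theorem:
M = product of moduli = 9889
For equation 1: M_1 = 899, 899 ≡ 8 (mod 11), inverse of 899 mod 11 is 7 (check: 8 × 7 = 56 ≡ 1 (mod 11))
For equation 2: M_2 = 341, 341 ≡ 22 (mod 29), inverse of 341 mod 29 is 4 (check: 22 × 4 = 88 ≡ 1 (mod 29))
For equation 3: M_3 = 319, 319 ≡ 9 (mod 31), inverse of 319 mod 31 is 7 (check: 9 × 7 = 63 ≡ 1 (mod 31))
Combine: y ≡ Σ r_i×M_i×(M_i⁻¹ mod m_i) = 6×899×7 + 6×341×4 + 12×319×7 = 37758 + 8184 + 26796 = 72738
72738 mod 9889 = 3515
y ≡ 3515 (mod 9889)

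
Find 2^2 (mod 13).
2 = 2 (binary 10). Repeated squaring mod 13: 2^1 ≡ 2; 2^2 ≡ 2² = 4 ≡ 4. So 2^2 ≡ 4 (mod 13).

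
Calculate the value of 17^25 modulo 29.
Using repeated squaring. 25 = 16 + 8 + 1 (binary 11001). Repeated squaring mod 29: 17^1 ≡ 17; 17^2 ≡ 17² = 289 ≡ 28; 17^4 ≡ 28² = 784 ≡ 1; 17^8 ≡ 1² = 1 ≡ 1; 17^16 ≡ 1² = 1 ≡ 1. Multiply: 17^25 = 17^16 × 17^8 × 17^1 ≡ 1 × 1 × 17 (mod 29): 1 × 1 = 1 ≡ 1; 1 × 17 = 17 ≡ 17. So 17^25 ≡ 17 (mod 29).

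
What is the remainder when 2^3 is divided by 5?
3 = 2 + 1 (binary 11). Repeated squaring mod 5: 2^1 ≡ 2; 2^2 ≡ 2² = 4 ≡ 4. Multiply: 2^3 = 2^2 × 2^1 ≡ 4 × 2 (mod 5): 4 × 2 = 8 ≡ 3. So 2^3 ≡ 3 (mod 5).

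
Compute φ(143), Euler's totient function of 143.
120

Prime factorization: 143 = 11 × 13
Using the formula φ(n) = n × Π(1 - 1/p) for each prime factor p:
φ(143) = 143 × (1 - 1/11) × (1 - 1/13)
φ(143) = 120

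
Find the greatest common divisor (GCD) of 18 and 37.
1

Using the Euclidean algorithm:
18 = 0 × 37 + 18
37 = 2 × 18 + 1
18 = 18 × 1 + 0

GCD(18, 37) = 1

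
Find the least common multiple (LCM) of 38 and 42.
798

First find GCD(38, 42) using the Euclidean algorithm:
38 = 0 × 42 + 38
42 = 1 × 38 + 4
38 = 9 × 4 + 2
4 = 2 × 2 + 0
GCD(38, 42) = 2

LCM formula: LCM(a, b) = (a × b) / GCD(a, b)
LCM(38, 42) = (38 × 42) / 2
LCM(38, 42) = 1596 / 2
LCM(38, 42) = 798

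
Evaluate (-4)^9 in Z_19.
(-4) ≡ 15 (mod 19). 9 = 8 + 1 (binary 1001). Repeated squaring mod 19: 15^1 ≡ 15; 15^2 ≡ 15² = 225 ≡ 16; 15^4 ≡ 16² = 256 ≡ 9; 15^8 ≡ 9² = 81 ≡ 5. Multiply: (-4)^9 ≡ 15^8 × 15^1 ≡ 5 × 15 (mod 19): 5 × 15 = 75 ≡ 18. So (-4)^9 ≡ 18 (mod 19).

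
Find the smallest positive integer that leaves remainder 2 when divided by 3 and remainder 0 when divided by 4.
M = 3 × 4 = 12. M₁ = 4, y₁ ≡ 1 (mod 3). M₂ = 3, y₂ ≡ 3 (mod 4). y = 2×4×1 + 0×3×3 ≡ 8 (mod 12). The smallest positive such number is 8.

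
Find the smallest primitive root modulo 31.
3

A primitive root g modulo p has order p-1 = 30
Prime divisors of 30: [2, 3, 5]
g is a primitive root iff g^(30/q) ≢ 1 (mod 31) for each prime divisor q
Testing small values:
  g = 2: 2^15 ≡ 1, 2^10 ≡ 1, 2^6 ≡ 2 (mod 31) → 2^15 ≡ 1, not primitive root
  g = 3: 3^15 ≡ 30, 3^10 ≡ 25, 3^6 ≡ 16 (mod 31) → none is 1, primitive root!
The smallest primitive root is 3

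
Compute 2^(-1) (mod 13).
2^(-1) ≡ 7 (mod 13). Verification: 2 × 7 = 14 ≡ 1 (mod 13)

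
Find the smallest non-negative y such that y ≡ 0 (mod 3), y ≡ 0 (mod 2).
0

Using the Chinese Remainder Theorem:
M = product of moduli = 6
For equation 1: M_1 = 2, 2 ≡ 2 (mod 3), inverse of 2 mod 3 is 2 (check: 2 × 2 = 4 ≡ 1 (mod 3))
For equation 2: M_2 = 3, 3 ≡ 1 (mod 2), inverse of 3 mod 2 is 1 (check: 1 × 1 = 1 ≡ 1 (mod 2))
Combine: y ≡ Σ r_i×M_i×(M_i⁻¹ mod m_i) = 0×2×2 + 0×3×1 = 0 + 0 = 0
0 mod 6 = 0
y ≡ 0 (mod 6)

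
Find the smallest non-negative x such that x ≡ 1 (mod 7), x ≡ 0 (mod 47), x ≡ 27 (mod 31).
8366

Using the Chinese Remainder Theorem:
M = product of moduli = 10199
For equation 1: M_1 = 1457, 1457 ≡ 1 (mod 7), inverse of 1457 mod 7 is 1 (check: 1 × 1 = 1 ≡ 1 (mod 7))
For equation 2: M_2 = 217, 217 ≡ 29 (mod 47), inverse of 217 mod 47 is 13 (check: 29 × 13 = 377 ≡ 1 (mod 47))
For equation 3: M_3 = 329, 329 ≡ 19 (mod 31), inverse of 329 mod 31 is 18 (check: 19 × 18 = 342 ≡ 1 (mod 31))
Combine: x ≡ Σ r_i×M_i×(M_i⁻¹ mod m_i) = 1×1457×1 + 0×217×13 + 27×329×18 = 1457 + 0 + 159894 = 161351
161351 mod 10199 = 8366
x ≡ 8366 (mod 10199)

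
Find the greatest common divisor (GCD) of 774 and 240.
6

Using the Euclidean algorithm:
774 = 3 × 240 + 54
240 = 4 × 54 + 24
54 = 2 × 24 + 6
24 = 4 × 6 + 0

GCD(774, 240) = 6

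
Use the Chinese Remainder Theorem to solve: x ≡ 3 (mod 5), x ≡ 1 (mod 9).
M = 5 × 9 = 45. M₁ = 9, y₁ ≡ 4 (mod 5). M₂ = 5, y₂ ≡ 2 (mod 9). x = 3×9×4 + 1×5×2 ≡ 28 (mod 45)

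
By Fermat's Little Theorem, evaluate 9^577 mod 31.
By Fermat: 9^{30} ≡ 1 (mod 31). 577 ≡ 7 (mod 30). So 9^{577} ≡ 9^{7} ≡ 10 (mod 31)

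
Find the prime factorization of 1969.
11 × 179

Divide by primes starting from smallest:
1969 ÷ 11 = 179
179 ÷ 179 = 1

1969 = 11 × 179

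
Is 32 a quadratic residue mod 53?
By Euler's criterion: 32^{26} ≡ 52 (mod 53). Since this equals -1 (≡ 52), 32 is not a QR.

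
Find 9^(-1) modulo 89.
10

Using Extended Euclidean Algorithm:
gcd(9, 89) = 1
Bezout coefficients: 9 × 10 + 89 × -1 = 1
So 9 × 10 ≡ 1 (mod 89)
The inverse is 10 mod 89 = 10
Verification: 9 × 10 = 90 = 1 × 89 + 1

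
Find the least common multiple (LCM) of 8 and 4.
8

First find GCD(8, 4) using the Euclidean algorithm:
8 = 2 × 4 + 0
GCD(8, 4) = 4

LCM formula: LCM(a, b) = (a × b) / GCD(a, b)
LCM(8, 4) = (8 × 4) / 4
LCM(8, 4) = 32 / 4
LCM(8, 4) = 8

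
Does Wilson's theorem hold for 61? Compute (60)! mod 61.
(60)! mod 61 = 60. Since this equals -1 (mod 61), Wilson confirms 61 is prime.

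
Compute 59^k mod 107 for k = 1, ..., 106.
g^1, g^2, ..., g^{106} mod 107: {59, 57, 46, 39, 54, 83, 82, 23, 73, 27, 95, 41, 65, 90, 67, 101, 74, 86, 45, 87, 104, 37, 43, 76, 97, 52, 72, 75, 38, 102, 26, 36, 91, 19, 51, 13, 18, 99, 63, 79, 60, 9, 103, 85, 93, 30, 58, 105, 96, 100, 15, 29, 106, 48, 50, 61, 68, 53, 24, 25, 84, 34, 80, 12, 66, 42, 17, 40, 6, 33, 21, 62, 20, 3, 70, 64, 31, 10, 55, 35, 32, 69, 5, 81, 71, 16, 88, 56, 94, 89, 8, 44, 28, 47, 98, 4, 22, 14, 77, 49, 2, 11, 7, 92, 78, 1}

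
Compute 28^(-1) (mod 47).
28^(-1) ≡ 42 (mod 47). Verification: 28 × 42 = 1176 ≡ 1 (mod 47)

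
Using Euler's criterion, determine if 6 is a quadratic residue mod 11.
By Euler's criterion: 6^{5} ≡ 10 (mod 11). Since this equals -1 (≡ 10), 6 is not a QR.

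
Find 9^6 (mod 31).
6 = 4 + 2 (binary 110). Repeated squaring mod 31: 9^1 ≡ 9; 9^2 ≡ 9² = 81 ≡ 19; 9^4 ≡ 19² = 361 ≡ 20. Multiply: 9^6 = 9^4 × 9^2 ≡ 20 × 19 (mod 31): 20 × 19 = 380 ≡ 8. So 9^6 ≡ 8 (mod 31).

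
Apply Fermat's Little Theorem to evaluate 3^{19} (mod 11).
4

By Fermat's Little Theorem, a^(p-1) ≡ 1 (mod p) for prime p and gcd(a, p) = 1
Here p = 11, so 3^10 ≡ 1 (mod 11)
We can reduce the exponent: 19 mod 10 = 9
So 3^19 ≡ 3^9 (mod 11)
Computing: 3^9 mod 11 = 4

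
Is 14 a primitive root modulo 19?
Yes

To verify, check if 14^(18/q) ≢ 1 (mod 19) for each prime divisor q of 18
Divisors of 18 = 18: [1, 2, 3, 6, 9, 18]
  14^(18/2) = 14^9 ≡ 18 (mod 19)
  14^(18/3) = 14^6 ≡ 7 (mod 19)
Conclusion: 14 is a primitive root modulo 19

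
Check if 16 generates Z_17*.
p - 1 = 16 has prime divisors 2. Check 16^(16/q) mod 17 for each: 16^(16/2) = 16^8 ≡ 1 (mod 17). Since 16^8 ≡ 1 (mod 17), the order of 16 divides 8 (in fact the order is 2) ≠ 16, so it is not a primitive root.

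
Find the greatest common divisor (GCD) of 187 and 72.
1

Using the Euclidean algorithm:
187 = 2 × 72 + 43
72 = 1 × 43 + 29
43 = 1 × 29 + 14
29 = 2 × 14 + 1
14 = 14 × 1 + 0

GCD(187, 72) = 1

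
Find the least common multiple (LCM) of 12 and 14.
84

First find GCD(12, 14) using the Euclidean algorithm:
12 = 0 × 14 + 12
14 = 1 × 12 + 2
12 = 6 × 2 + 0
GCD(12, 14) = 2

LCM formula: LCM(a, b) = (a × b) / GCD(a, b)
LCM(12, 14) = (12 × 14) / 2
LCM(12, 14) = 168 / 2
LCM(12, 14) = 84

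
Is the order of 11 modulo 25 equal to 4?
No, the actual order is 5, not 4.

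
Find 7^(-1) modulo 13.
2

Using Extended Euclidean Algorithm:
gcd(7, 13) = 1
Bezout coefficients: 7 × 2 + 13 × -1 = 1
So 7 × 2 ≡ 1 (mod 13)
The inverse is 2 mod 13 = 2
Verification: 7 × 2 = 14 = 1 × 13 + 1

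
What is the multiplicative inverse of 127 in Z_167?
127^(-1) ≡ 96 (mod 167). Verification: 127 × 96 = 12192 ≡ 1 (mod 167)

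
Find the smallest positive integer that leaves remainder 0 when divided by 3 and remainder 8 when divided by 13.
M = 3 × 13 = 39. M₁ = 13, y₁ ≡ 1 (mod 3). M₂ = 3, y₂ ≡ 9 (mod 13). m = 0×13×1 + 8×3×9 ≡ 21 (mod 39). The smallest positive such number is 21.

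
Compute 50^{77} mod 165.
140

Using successive squaring:
Binary expansion of 77: 1001101
Powers of 50 mod 165 (each is the square of the previous):
  50^1 ≡ 50 (mod 165)
  50^2 ≡ 50² = 2500 ≡ 25 (mod 165)
  50^4 ≡ 25² = 625 ≡ 130 (mod 165)
  50^8 ≡ 130² = 16900 ≡ 70 (mod 165)
  50^16 ≡ 70² = 4900 ≡ 115 (mod 165)
  50^32 ≡ 115² = 13225 ≡ 25 (mod 165)
  50^64 ≡ 25² = 625 ≡ 130 (mod 165)
77 = 64 + 8 + 4 + 1, so 50^77 = 50^64 × 50^8 × 50^4 × 50^1 ≡ 130 × 70 × 130 × 50 (mod 165)
Multiplying step by step:
  130 × 70 = 9100 ≡ 25 (mod 165)
  25 × 130 = 3250 ≡ 115 (mod 165)
  115 × 50 = 5750 ≡ 140 (mod 165)
Result: 50^77 ≡ 140 (mod 165)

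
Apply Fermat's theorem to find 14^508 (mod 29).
By Fermat: 14^{28} ≡ 1 (mod 29). 508 ≡ 4 (mod 28). So 14^{508} ≡ 14^{4} ≡ 20 (mod 29)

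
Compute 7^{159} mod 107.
106

Using successive squaring:
Binary expansion of 159: 10011111
Powers of 7 mod 107 (each is the square of the previous):
  7^1 ≡ 7 (mod 107)
  7^2 ≡ 7² = 49 ≡ 49 (mod 107)
  7^4 ≡ 49² = 2401 ≡ 47 (mod 107)
  7^8 ≡ 47² = 2209 ≡ 69 (mod 107)
  7^16 ≡ 69² = 4761 ≡ 53 (mod 107)
  7^32 ≡ 53² = 2809 ≡ 27 (mod 107)
  7^64 ≡ 27² = 729 ≡ 87 (mod 107)
  7^128 ≡ 87² = 7569 ≡ 79 (mod 107)
159 = 128 + 16 + 8 + 4 + 2 + 1, so 7^159 = 7^128 × 7^16 × 7^8 × 7^4 × 7^2 × 7^1 ≡ 79 × 53 × 69 × 47 × 49 × 7 (mod 107)
Multiplying step by step:
  79 × 53 = 4187 ≡ 14 (mod 107)
  14 × 69 = 966 ≡ 3 (mod 107)
  3 × 47 = 141 ≡ 34 (mod 107)
  34 × 49 = 1666 ≡ 61 (mod 107)
  61 × 7 = 427 ≡ 106 (mod 107)
Result: 7^159 ≡ 106 (mod 107)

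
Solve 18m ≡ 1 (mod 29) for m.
18^(-1) ≡ 21 (mod 29). Verification: 18 × 21 = 378 ≡ 1 (mod 29)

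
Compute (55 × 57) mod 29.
3

(55 × 57) = 3135
3135 mod 29 = 3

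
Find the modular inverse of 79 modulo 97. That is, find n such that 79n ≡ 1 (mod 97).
70

Using Extended Euclidean Algorithm:
gcd(79, 97) = 1
Bezout coefficients: 79 × -27 + 97 × 22 = 1
So 79 × -27 ≡ 1 (mod 97)
The inverse is -27 mod 97 = 70
Verification: 79 × 70 = 5530 = 57 × 97 + 1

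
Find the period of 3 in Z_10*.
Powers of 3 mod 10: 3^1≡3, 3^2≡9, 3^3≡7, 3^4≡1. Order = 4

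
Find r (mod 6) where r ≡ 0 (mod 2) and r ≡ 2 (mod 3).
M = 2 × 3 = 6. M₁ = 3, y₁ ≡ 1 (mod 2). M₂ = 2, y₂ ≡ 2 (mod 3). r = 0×3×1 + 2×2×2 ≡ 2 (mod 6)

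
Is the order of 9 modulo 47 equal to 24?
No, the actual order is 23, not 24.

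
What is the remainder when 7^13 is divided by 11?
Using Fermat: 7^{10} ≡ 1 (mod 11). 13 ≡ 3 (mod 10). So 7^{13} ≡ 7^{3} ≡ 2 (mod 11)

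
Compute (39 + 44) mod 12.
11

(39 + 44) = 83
83 mod 12 = 11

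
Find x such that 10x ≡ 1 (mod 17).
10^(-1) ≡ 12 (mod 17). Verification: 10 × 12 = 120 ≡ 1 (mod 17)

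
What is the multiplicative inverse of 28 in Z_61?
24

Using Extended Euclidean Algorithm:
gcd(28, 61) = 1
Bezout coefficients: 28 × 24 + 61 × -11 = 1
So 28 × 24 ≡ 1 (mod 61)
The inverse is 24 mod 61 = 24
Verification: 28 × 24 = 672 = 11 × 61 + 1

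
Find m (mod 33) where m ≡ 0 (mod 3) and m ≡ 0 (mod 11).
M = 3 × 11 = 33. M₁ = 11, y₁ ≡ 2 (mod 3). M₂ = 3, y₂ ≡ 4 (mod 11). m = 0×11×2 + 0×3×4 ≡ 0 (mod 33)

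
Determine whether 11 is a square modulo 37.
By Euler's criterion: 11^{18} ≡ 1 (mod 37). Since this equals 1, 11 is a QR.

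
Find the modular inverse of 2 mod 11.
2^(-1) ≡ 6 (mod 11). Verification: 2 × 6 = 12 ≡ 1 (mod 11)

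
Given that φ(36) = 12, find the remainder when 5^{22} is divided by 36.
By Euler: 5^{12} ≡ 1 (mod 36) since gcd(5, 36) = 1. 22 = 1×12 + 10. So 5^{22} ≡ 5^{10} ≡ 13 (mod 36)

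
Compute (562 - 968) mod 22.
12

(562 - 968) = -406
-406 mod 22 = 12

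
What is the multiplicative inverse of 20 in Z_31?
20^(-1) ≡ 14 (mod 31). Verification: 20 × 14 = 280 ≡ 1 (mod 31)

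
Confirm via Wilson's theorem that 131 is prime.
(130)! mod 131 = 130. Since this equals -1 (mod 131), Wilson confirms 131 is prime.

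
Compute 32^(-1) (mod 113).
53

Using Extended Euclidean Algorithm:
gcd(32, 113) = 1
Bezout coefficients: 32 × 53 + 113 × -15 = 1
So 32 × 53 ≡ 1 (mod 113)
The inverse is 53 mod 113 = 53
Verification: 32 × 53 = 1696 = 15 × 113 + 1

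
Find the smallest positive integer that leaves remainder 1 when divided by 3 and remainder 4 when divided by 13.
M = 3 × 13 = 39. M₁ = 13, y₁ ≡ 1 (mod 3). M₂ = 3, y₂ ≡ 9 (mod 13). m = 1×13×1 + 4×3×9 ≡ 4 (mod 39). The smallest positive such number is 4.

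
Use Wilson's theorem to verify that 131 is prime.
(130)! mod 131 = 130. Since this equals -1 (mod 131), Wilson confirms 131 is prime.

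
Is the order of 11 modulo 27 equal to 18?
Yes, ord_27(11) = 18.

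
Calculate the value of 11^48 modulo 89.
Using repeated squaring. 48 = 32 + 16 (binary 110000). Repeated squaring mod 89: 11^1 ≡ 11; 11^2 ≡ 11² = 121 ≡ 32; 11^4 ≡ 32² = 1024 ≡ 45; 11^8 ≡ 45² = 2025 ≡ 67; 11^16 ≡ 67² = 4489 ≡ 39; 11^32 ≡ 39² = 1521 ≡ 8. Multiply: 11^48 = 11^32 × 11^16 ≡ 8 × 39 (mod 89): 8 × 39 = 312 ≡ 45. So 11^48 ≡ 45 (mod 89).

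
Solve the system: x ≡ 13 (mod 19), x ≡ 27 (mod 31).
M = 19 × 31 = 589. M₁ = 31, y₁ ≡ 8 (mod 19). M₂ = 19, y₂ ≡ 18 (mod 31). x = 13×31×8 + 27×19×18 ≡ 89 (mod 589)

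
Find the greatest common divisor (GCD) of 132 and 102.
6

Using the Euclidean algorithm:
132 = 1 × 102 + 30
102 = 3 × 30 + 12
30 = 2 × 12 + 6
12 = 2 × 6 + 0

GCD(132, 102) = 6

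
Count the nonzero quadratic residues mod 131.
For prime 131, there are (p-1)/2 = (131-1)/2 = 65 quadratic residues (excluding 0).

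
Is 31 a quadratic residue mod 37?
By Euler's criterion: 31^{18} ≡ 36 (mod 37). Since this equals -1 (≡ 36), 31 is not a QR.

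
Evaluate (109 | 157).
(109/157) = 109^{78} mod 157 = 1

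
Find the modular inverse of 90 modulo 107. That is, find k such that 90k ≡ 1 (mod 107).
44

Using Extended Euclidean Algorithm:
gcd(90, 107) = 1
Bezout coefficients: 90 × 44 + 107 × -37 = 1
So 90 × 44 ≡ 1 (mod 107)
The inverse is 44 mod 107 = 44
Verification: 90 × 44 = 3960 = 37 × 107 + 1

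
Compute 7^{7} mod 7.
0

Using successive squaring:
Binary expansion of 7: 111
Powers of 7 mod 7 (each is the square of the previous):
  7^1 ≡ 0 (mod 7)
  7^2 ≡ 0² = 0 ≡ 0 (mod 7)
  7^4 ≡ 0² = 0 ≡ 0 (mod 7)
7 = 4 + 2 + 1, so 7^7 = 7^4 × 7^2 × 7^1 ≡ 0 × 0 × 0 (mod 7)
Multiplying step by step:
  0 × 0 = 0 ≡ 0 (mod 7)
  0 × 0 = 0 ≡ 0 (mod 7)
Result: 7^7 ≡ 0 (mod 7)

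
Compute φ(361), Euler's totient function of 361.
342

Prime factorization: 361 = 19^2
Using the formula φ(n) = n × Π(1 - 1/p) for each prime factor p:
φ(361) = 361 × (1 - 1/19)
φ(361) = 342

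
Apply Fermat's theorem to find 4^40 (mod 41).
By Fermat's Little Theorem, 4^{40} ≡ 1 (mod 41) since 41 is prime and gcd(4, 41) = 1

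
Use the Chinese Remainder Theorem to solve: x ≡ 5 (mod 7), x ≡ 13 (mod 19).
89

Using the Chinese Remainder Theorem:
M = product of moduli = 133
For equation 1: M_1 = 19, 19 ≡ 5 (mod 7), inverse of 19 mod 7 is 3 (check: 5 × 3 = 15 ≡ 1 (mod 7))
For equation 2: M_2 = 7, 7 ≡ 7 (mod 19), inverse of 7 mod 19 is 11 (check: 7 × 11 = 77 ≡ 1 (mod 19))
Combine: x ≡ Σ r_i×M_i×(M_i⁻¹ mod m_i) = 5×19×3 + 13×7×11 = 285 + 1001 = 1286
1286 mod 133 = 89
x ≡ 89 (mod 133)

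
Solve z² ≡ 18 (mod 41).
The square roots of 18 mod 41 are 10 and 31. Verify: 10² = 100 ≡ 18 (mod 41)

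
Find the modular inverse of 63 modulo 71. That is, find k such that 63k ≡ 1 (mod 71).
62

Using Extended Euclidean Algorithm:
gcd(63, 71) = 1
Bezout coefficients: 63 × -9 + 71 × 8 = 1
So 63 × -9 ≡ 1 (mod 71)
The inverse is -9 mod 71 = 62
Verification: 63 × 62 = 3906 = 55 × 71 + 1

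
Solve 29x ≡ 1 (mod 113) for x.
39

Using Extended Euclidean Algorithm:
gcd(29, 113) = 1
Bezout coefficients: 29 × 39 + 113 × -10 = 1
So 29 × 39 ≡ 1 (mod 113)
The inverse is 39 mod 113 = 39
Verification: 29 × 39 = 1131 = 10 × 113 + 1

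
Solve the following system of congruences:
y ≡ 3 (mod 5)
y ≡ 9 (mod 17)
43

Using the Chinese Remainder Theorem:
M = product of moduli = 85
For equation 1: M_1 = 17, 17 ≡ 2 (mod 5), inverse of 17 mod 5 is 3 (check: 2 × 3 = 6 ≡ 1 (mod 5))
For equation 2: M_2 = 5, 5 ≡ 5 (mod 17), inverse of 5 mod 17 is 7 (check: 5 × 7 = 35 ≡ 1 (mod 17))
Combine: y ≡ Σ r_i×M_i×(M_i⁻¹ mod m_i) = 3×17×3 + 9×5×7 = 153 + 315 = 468
468 mod 85 = 43
y ≡ 43 (mod 85)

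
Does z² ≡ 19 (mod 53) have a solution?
By Euler's criterion: 19^{26} ≡ 52 (mod 53). Since this equals -1 (≡ 52), 19 is not a QR.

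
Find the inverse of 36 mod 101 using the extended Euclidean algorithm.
Extended GCD: 36(-14) + 101(5) = 1. So 36^(-1) ≡ 87 ≡ 87 (mod 101). Verify: 36 × 87 = 3132 ≡ 1 (mod 101)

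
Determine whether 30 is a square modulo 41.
By Euler's criterion: 30^{20} ≡ 40 (mod 41). Since this equals -1 (≡ 40), 30 is not a QR.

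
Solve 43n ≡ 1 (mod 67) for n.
43^(-1) ≡ 53 (mod 67). Verification: 43 × 53 = 2279 ≡ 1 (mod 67)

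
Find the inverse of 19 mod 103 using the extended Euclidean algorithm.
Extended GCD: 19(38) + 103(-7) = 1. So 19^(-1) ≡ 38 ≡ 38 (mod 103). Verify: 19 × 38 = 722 ≡ 1 (mod 103)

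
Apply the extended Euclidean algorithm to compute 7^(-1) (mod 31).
Extended GCD: 7(9) + 31(-2) = 1. So 7^(-1) ≡ 9 ≡ 9 (mod 31). Verify: 7 × 9 = 63 ≡ 1 (mod 31)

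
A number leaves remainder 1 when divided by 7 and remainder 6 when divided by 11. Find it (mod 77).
M = 7 × 11 = 77. M₁ = 11, y₁ ≡ 2 (mod 7). M₂ = 7, y₂ ≡ 8 (mod 11). r = 1×11×2 + 6×7×8 ≡ 50 (mod 77)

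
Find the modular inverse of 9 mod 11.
9^(-1) ≡ 5 (mod 11). Verification: 9 × 5 = 45 ≡ 1 (mod 11)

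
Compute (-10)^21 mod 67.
Using repeated squaring. (-10) ≡ 57 (mod 67). 21 = 16 + 4 + 1 (binary 10101). Repeated squaring mod 67: 57^1 ≡ 57; 57^2 ≡ 57² = 3249 ≡ 33; 57^4 ≡ 33² = 1089 ≡ 17; 57^8 ≡ 17² = 289 ≡ 21; 57^16 ≡ 21² = 441 ≡ 39. Multiply: (-10)^21 ≡ 57^16 × 57^4 × 57^1 ≡ 39 × 17 × 57 (mod 67): 39 × 17 = 663 ≡ 60; 60 × 57 = 3420 ≡ 3. So (-10)^21 ≡ 3 (mod 67).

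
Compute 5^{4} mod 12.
1

Using successive squaring:
Binary expansion of 4: 100
Powers of 5 mod 12 (each is the square of the previous):
  5^1 ≡ 5 (mod 12)
  5^2 ≡ 5² = 25 ≡ 1 (mod 12)
  5^4 ≡ 1² = 1 ≡ 1 (mod 12)
4 is a power of 2, so 5^4 is the last square: ≡ 1 (mod 12)
Result: 5^4 ≡ 1 (mod 12)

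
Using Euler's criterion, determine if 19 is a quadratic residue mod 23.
By Euler's criterion: 19^{11} ≡ 22 (mod 23). Since this equals -1 (≡ 22), 19 is not a QR.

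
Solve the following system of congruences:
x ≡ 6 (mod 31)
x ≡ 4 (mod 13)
316

Using the Chinese Remainder Theorem:
M = product of moduli = 403
For equation 1: M_1 = 13, 13 ≡ 13 (mod 31), inverse of 13 mod 31 is 12 (check: 13 × 12 = 156 ≡ 1 (mod 31))
For equation 2: M_2 = 31, 31 ≡ 5 (mod 13), inverse of 31 mod 13 is 8 (check: 5 × 8 = 40 ≡ 1 (mod 13))
Combine: x ≡ Σ r_i×M_i×(M_i⁻¹ mod m_i) = 6×13×12 + 4×31×8 = 936 + 992 = 1928
1928 mod 403 = 316
x ≡ 316 (mod 403)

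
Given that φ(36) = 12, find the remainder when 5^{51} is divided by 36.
By Euler: 5^{12} ≡ 1 (mod 36) since gcd(5, 36) = 1. 51 = 4×12 + 3. So 5^{51} ≡ 5^{3} ≡ 17 (mod 36)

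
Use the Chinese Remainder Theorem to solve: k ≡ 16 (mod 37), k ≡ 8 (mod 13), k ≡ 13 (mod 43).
4012

Using the Chinese Remainder Theorem:
M = product of moduli = 20683
For equation 1: M_1 = 559, 559 ≡ 4 (mod 37), inverse of 559 mod 37 is 28 (check: 4 × 28 = 112 ≡ 1 (mod 37))
For equation 2: M_2 = 1591, 1591 ≡ 5 (mod 13), inverse of 1591 mod 13 is 8 (check: 5 × 8 = 40 ≡ 1 (mod 13))
For equation 3: M_3 = 481, 481 ≡ 8 (mod 43), inverse of 481 mod 43 is 27 (check: 8 × 27 = 216 ≡ 1 (mod 43))
Combine: k ≡ Σ r_i×M_i×(M_i⁻¹ mod m_i) = 16×559×28 + 8×1591×8 + 13×481×27 = 250432 + 101824 + 168831 = 521087
521087 mod 20683 = 4012
k ≡ 4012 (mod 20683)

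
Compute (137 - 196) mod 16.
5

(137 - 196) = -59
-59 mod 16 = 5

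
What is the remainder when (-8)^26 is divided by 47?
Using repeated squaring. (-8) ≡ 39 (mod 47). 26 = 16 + 8 + 2 (binary 11010). Repeated squaring mod 47: 39^1 ≡ 39; 39^2 ≡ 39² = 1521 ≡ 17; 39^4 ≡ 17² = 289 ≡ 7; 39^8 ≡ 7² = 49 ≡ 2; 39^16 ≡ 2² = 4 ≡ 4. Multiply: (-8)^26 ≡ 39^16 × 39^8 × 39^2 ≡ 4 × 2 × 17 (mod 47): 4 × 2 = 8 ≡ 8; 8 × 17 = 136 ≡ 42. So (-8)^26 ≡ 42 (mod 47).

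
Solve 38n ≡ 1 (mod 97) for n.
23

Using Extended Euclidean Algorithm:
gcd(38, 97) = 1
Bezout coefficients: 38 × 23 + 97 × -9 = 1
So 38 × 23 ≡ 1 (mod 97)
The inverse is 23 mod 97 = 23
Verification: 38 × 23 = 874 = 9 × 97 + 1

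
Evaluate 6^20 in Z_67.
Using repeated squaring. 20 = 16 + 4 (binary 10100). Repeated squaring mod 67: 6^1 ≡ 6; 6^2 ≡ 6² = 36 ≡ 36; 6^4 ≡ 36² = 1296 ≡ 23; 6^8 ≡ 23² = 529 ≡ 60; 6^16 ≡ 60² = 3600 ≡ 49. Multiply: 6^20 = 6^16 × 6^4 ≡ 49 × 23 (mod 67): 49 × 23 = 1127 ≡ 55. So 6^20 ≡ 55 (mod 67).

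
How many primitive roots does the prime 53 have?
Number of primitive roots mod 53 = φ(52) = 24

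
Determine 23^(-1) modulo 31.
23^(-1) ≡ 27 (mod 31). Verification: 23 × 27 = 621 ≡ 1 (mod 31)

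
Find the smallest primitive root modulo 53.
2

A primitive root g modulo p has order p-1 = 52
Prime divisors of 52: [2, 13]
g is a primitive root iff g^(52/q) ≢ 1 (mod 53) for each prime divisor q
Testing small values:
  g = 2: 2^26 ≡ 52, 2^4 ≡ 16 (mod 53) → none is 1, primitive root!
The smallest primitive root is 2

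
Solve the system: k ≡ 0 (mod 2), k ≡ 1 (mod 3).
M = 2 × 3 = 6. M₁ = 3, y₁ ≡ 1 (mod 2). M₂ = 2, y₂ ≡ 2 (mod 3). k = 0×3×1 + 1×2×2 ≡ 4 (mod 6)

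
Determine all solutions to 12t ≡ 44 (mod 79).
30

Since gcd(12, 79) = 1 divides 44, a solution exists.
Multiply both sides by the inverse of 12 mod 79:
  12^(-1) mod 79 = 33
  x ≡ 33 × 44 ≡ 1452 ≡ 30 (mod 79)
Verification: 12 × 30 = 360 = 4 × 79 + 44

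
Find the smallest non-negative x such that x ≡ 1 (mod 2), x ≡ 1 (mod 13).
1

Using the Chinese Remainder Theorem:
M = product of moduli = 26
For equation 1: M_1 = 13, 13 ≡ 1 (mod 2), inverse of 13 mod 2 is 1 (check: 1 × 1 = 1 ≡ 1 (mod 2))
For equation 2: M_2 = 2, 2 ≡ 2 (mod 13), inverse of 2 mod 13 is 7 (check: 2 × 7 = 14 ≡ 1 (mod 13))
Combine: x ≡ Σ r_i×M_i×(M_i⁻¹ mod m_i) = 1×13×1 + 1×2×7 = 13 + 14 = 27
27 mod 26 = 1
x ≡ 1 (mod 26)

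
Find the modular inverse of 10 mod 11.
10^(-1) ≡ 10 (mod 11). Verification: 10 × 10 = 100 ≡ 1 (mod 11)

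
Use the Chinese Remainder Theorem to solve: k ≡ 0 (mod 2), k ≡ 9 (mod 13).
22

Using the Chinese Remainder Theorem:
M = product of moduli = 26
For equation 1: M_1 = 13, 13 ≡ 1 (mod 2), inverse of 13 mod 2 is 1 (check: 1 × 1 = 1 ≡ 1 (mod 2))
For equation 2: M_2 = 2, 2 ≡ 2 (mod 13), inverse of 2 mod 13 is 7 (check: 2 × 7 = 14 ≡ 1 (mod 13))
Combine: k ≡ Σ r_i×M_i×(M_i⁻¹ mod m_i) = 0×13×1 + 9×2×7 = 0 + 126 = 126
126 mod 26 = 22
k ≡ 22 (mod 26)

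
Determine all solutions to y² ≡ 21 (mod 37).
The square roots of 21 mod 37 are 13 and 24. Verify: 13² = 169 ≡ 21 (mod 37)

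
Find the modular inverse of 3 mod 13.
3^(-1) ≡ 9 (mod 13). Verification: 3 × 9 = 27 ≡ 1 (mod 13)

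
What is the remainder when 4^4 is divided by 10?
4 = 4 (binary 100). Repeated squaring mod 10: 4^1 ≡ 4; 4^2 ≡ 4² = 16 ≡ 6; 4^4 ≡ 6² = 36 ≡ 6. So 4^4 ≡ 6 (mod 10).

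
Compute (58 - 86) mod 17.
6

(58 - 86) = -28
-28 mod 17 = 6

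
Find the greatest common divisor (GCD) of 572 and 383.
1

Using the Euclidean algorithm:
572 = 1 × 383 + 189
383 = 2 × 189 + 5
189 = 37 × 5 + 4
5 = 1 × 4 + 1
4 = 4 × 1 + 0

GCD(572, 383) = 1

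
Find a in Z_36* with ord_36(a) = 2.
17 has order 2 mod 36 since 17^{2} ≡ 1 (mod 36) and no smaller power works.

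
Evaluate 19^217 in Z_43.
Using Fermat: 19^{42} ≡ 1 (mod 43). 217 ≡ 7 (mod 42). So 19^{217} ≡ 19^{7} ≡ 37 (mod 43)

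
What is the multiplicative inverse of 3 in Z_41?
3^(-1) ≡ 14 (mod 41). Verification: 3 × 14 = 42 ≡ 1 (mod 41)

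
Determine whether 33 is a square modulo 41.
By Euler's criterion: 33^{20} ≡ 1 (mod 41). Since this equals 1, 33 is a QR.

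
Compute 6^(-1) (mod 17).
3

Using Extended Euclidean Algorithm:
gcd(6, 17) = 1
Bezout coefficients: 6 × 3 + 17 × -1 = 1
So 6 × 3 ≡ 1 (mod 17)
The inverse is 3 mod 17 = 3
Verification: 6 × 3 = 18 = 1 × 17 + 1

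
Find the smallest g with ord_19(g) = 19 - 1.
p - 1 = 18 has prime divisors 2, 3. h is a primitive root mod 19 iff h^(18/q) ≢ 1 (mod 19) for each such q.
h = 2: 2^9 ≡ 18, 2^6 ≡ 7 (mod 19); none is 1, so 2 has order 18 and is a primitive root.
The smallest primitive root mod 19 is g = 2.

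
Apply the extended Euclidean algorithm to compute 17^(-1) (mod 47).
Extended GCD: 17(-11) + 47(4) = 1. So 17^(-1) ≡ 36 ≡ 36 (mod 47). Verify: 17 × 36 = 612 ≡ 1 (mod 47)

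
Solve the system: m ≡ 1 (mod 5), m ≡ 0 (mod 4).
M = 5 × 4 = 20. M₁ = 4, y₁ ≡ 4 (mod 5). M₂ = 5, y₂ ≡ 1 (mod 4). m = 1×4×4 + 0×5×1 ≡ 16 (mod 20)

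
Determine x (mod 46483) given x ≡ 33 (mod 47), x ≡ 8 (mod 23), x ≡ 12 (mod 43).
5344

Using the Chinese Remainder Theorem:
M = product of moduli = 46483
For equation 1: M_1 = 989, 989 ≡ 2 (mod 47), inverse of 989 mod 47 is 24 (check: 2 × 24 = 48 ≡ 1 (mod 47))
For equation 2: M_2 = 2021, 2021 ≡ 20 (mod 23), inverse of 2021 mod 23 is 15 (check: 20 × 15 = 300 ≡ 1 (mod 23))
For equation 3: M_3 = 1081, 1081 ≡ 6 (mod 43), inverse of 1081 mod 43 is 36 (check: 6 × 36 = 216 ≡ 1 (mod 43))
Combine: x ≡ Σ r_i×M_i×(M_i⁻¹ mod m_i) = 33×989×24 + 8×2021×15 + 12×1081×36 = 783288 + 242520 + 466992 = 1492800
1492800 mod 46483 = 5344
x ≡ 5344 (mod 46483)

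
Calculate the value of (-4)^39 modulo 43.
Using repeated squaring. (-4) ≡ 39 (mod 43). 39 = 32 + 4 + 2 + 1 (binary 100111). Repeated squaring mod 43: 39^1 ≡ 39; 39^2 ≡ 39² = 1521 ≡ 16; 39^4 ≡ 16² = 256 ≡ 41; 39^8 ≡ 41² = 1681 ≡ 4; 39^16 ≡ 4² = 16 ≡ 16; 39^32 ≡ 16² = 256 ≡ 41. Multiply: (-4)^39 ≡ 39^32 × 39^4 × 39^2 × 39^1 ≡ 41 × 41 × 16 × 39 (mod 43): 41 × 41 = 1681 ≡ 4; 4 × 16 = 64 ≡ 21; 21 × 39 = 819 ≡ 2. So (-4)^39 ≡ 2 (mod 43).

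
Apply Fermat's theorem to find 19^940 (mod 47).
By Fermat: 19^{46} ≡ 1 (mod 47). 940 ≡ 20 (mod 46). So 19^{940} ≡ 19^{20} ≡ 16 (mod 47)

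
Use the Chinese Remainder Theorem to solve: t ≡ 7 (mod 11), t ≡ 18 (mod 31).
M = 11 × 31 = 341. M₁ = 31, y₁ ≡ 5 (mod 11). M₂ = 11, y₂ ≡ 17 (mod 31). t = 7×31×5 + 18×11×17 ≡ 18 (mod 341)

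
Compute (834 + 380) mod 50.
14

(834 + 380) = 1214
1214 mod 50 = 14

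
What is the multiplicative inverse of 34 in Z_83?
22

Using Extended Euclidean Algorithm:
gcd(34, 83) = 1
Bezout coefficients: 34 × 22 + 83 × -9 = 1
So 34 × 22 ≡ 1 (mod 83)
The inverse is 22 mod 83 = 22
Verification: 34 × 22 = 748 = 9 × 83 + 1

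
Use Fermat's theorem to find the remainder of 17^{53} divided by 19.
9

By Fermat's Little Theorem, a^(p-1) ≡ 1 (mod p) for prime p and gcd(a, p) = 1
Here p = 19, so 17^18 ≡ 1 (mod 19)
We can reduce the exponent: 53 mod 18 = 17
So 17^53 ≡ 17^17 (mod 19)
Computing: 17^17 mod 19 = 9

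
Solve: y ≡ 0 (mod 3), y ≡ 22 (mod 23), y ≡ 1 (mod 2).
M = 3 × 23 × 2 = 138. M₁ = 46, y₁ ≡ 1 (mod 3). M₂ = 6, y₂ ≡ 4 (mod 23). M₃ = 69, y₃ ≡ 1 (mod 2). y = 0×46×1 + 22×6×4 + 1×69×1 ≡ 45 (mod 138)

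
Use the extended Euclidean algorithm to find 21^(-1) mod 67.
Extended GCD: 21(16) + 67(-5) = 1. So 21^(-1) ≡ 16 ≡ 16 (mod 67). Verify: 21 × 16 = 336 ≡ 1 (mod 67)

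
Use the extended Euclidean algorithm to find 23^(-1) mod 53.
Extended GCD: 23(-23) + 53(10) = 1. So 23^(-1) ≡ 30 ≡ 30 (mod 53). Verify: 23 × 30 = 690 ≡ 1 (mod 53)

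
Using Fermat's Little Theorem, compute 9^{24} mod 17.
1

By Fermat's Little Theorem, a^(p-1) ≡ 1 (mod p) for prime p and gcd(a, p) = 1
Here p = 17, so 9^16 ≡ 1 (mod 17)
We can reduce the exponent: 24 mod 16 = 8
So 9^24 ≡ 9^8 (mod 17)
Computing: 9^8 mod 17 = 1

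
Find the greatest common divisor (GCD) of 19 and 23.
1

Using the Euclidean algorithm:
19 = 0 × 23 + 19
23 = 1 × 19 + 4
19 = 4 × 4 + 3
4 = 1 × 3 + 1
3 = 3 × 1 + 0

GCD(19, 23) = 1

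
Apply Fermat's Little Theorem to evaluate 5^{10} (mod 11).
1

By Fermat's Little Theorem, a^(p-1) ≡ 1 (mod p) for prime p and gcd(a, p) = 1
Here p = 11, so 5^10 ≡ 1 (mod 11)
We can reduce the exponent: 10 mod 10 = 0
So 5^10 ≡ 5^0 (mod 11)
Computing: 5^0 mod 11 = 1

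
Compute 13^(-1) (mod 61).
47

Using Extended Euclidean Algorithm:
gcd(13, 61) = 1
Bezout coefficients: 13 × -14 + 61 × 3 = 1
So 13 × -14 ≡ 1 (mod 61)
The inverse is -14 mod 61 = 47
Verification: 13 × 47 = 611 = 10 × 61 + 1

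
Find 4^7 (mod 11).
7 = 4 + 2 + 1 (binary 111). Repeated squaring mod 11: 4^1 ≡ 4; 4^2 ≡ 4² = 16 ≡ 5; 4^4 ≡ 5² = 25 ≡ 3. Multiply: 4^7 = 4^4 × 4^2 × 4^1 ≡ 3 × 5 × 4 (mod 11): 3 × 5 = 15 ≡ 4; 4 × 4 = 16 ≡ 5. So 4^7 ≡ 5 (mod 11).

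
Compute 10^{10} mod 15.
10

Using successive squaring:
Binary expansion of 10: 1010
Powers of 10 mod 15 (each is the square of the previous):
  10^1 ≡ 10 (mod 15)
  10^2 ≡ 10² = 100 ≡ 10 (mod 15)
  10^4 ≡ 10² = 100 ≡ 10 (mod 15)
  10^8 ≡ 10² = 100 ≡ 10 (mod 15)
10 = 8 + 2, so 10^10 = 10^8 × 10^2 ≡ 10 × 10 (mod 15)
Multiplying step by step:
  10 × 10 = 100 ≡ 10 (mod 15)
Result: 10^10 ≡ 10 (mod 15)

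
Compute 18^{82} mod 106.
70

Using successive squaring:
Binary expansion of 82: 1010010
Powers of 18 mod 106 (each is the square of the previous):
  18^1 ≡ 18 (mod 106)
  18^2 ≡ 18² = 324 ≡ 6 (mod 106)
  18^4 ≡ 6² = 36 ≡ 36 (mod 106)
  18^8 ≡ 36² = 1296 ≡ 24 (mod 106)
  18^16 ≡ 24² = 576 ≡ 46 (mod 106)
  18^32 ≡ 46² = 2116 ≡ 102 (mod 106)
  18^64 ≡ 102² = 10404 ≡ 16 (mod 106)
82 = 64 + 16 + 2, so 18^82 = 18^64 × 18^16 × 18^2 ≡ 16 × 46 × 6 (mod 106)
Multiplying step by step:
  16 × 46 = 736 ≡ 100 (mod 106)
  100 × 6 = 600 ≡ 70 (mod 106)
Result: 18^82 ≡ 70 (mod 106)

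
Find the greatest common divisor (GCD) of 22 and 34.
2

Using the Euclidean algorithm:
22 = 0 × 34 + 22
34 = 1 × 22 + 12
22 = 1 × 12 + 10
12 = 1 × 10 + 2
10 = 5 × 2 + 0

GCD(22, 34) = 2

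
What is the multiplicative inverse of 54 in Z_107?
2

Using Extended Euclidean Algorithm:
gcd(54, 107) = 1
Bezout coefficients: 54 × 2 + 107 × -1 = 1
So 54 × 2 ≡ 1 (mod 107)
The inverse is 2 mod 107 = 2
Verification: 54 × 2 = 108 = 1 × 107 + 1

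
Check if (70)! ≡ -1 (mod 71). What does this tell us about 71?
(70)! mod 71 = 70. Since this equals -1 (mod 71), Wilson confirms 71 is prime.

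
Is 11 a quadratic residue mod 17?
By Euler's criterion: 11^{8} ≡ 16 (mod 17). Since this equals -1 (≡ 16), 11 is not a QR.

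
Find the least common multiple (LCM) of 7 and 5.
35

First find GCD(7, 5) using the Euclidean algorithm:
7 = 1 × 5 + 2
5 = 2 × 2 + 1
2 = 2 × 1 + 0
GCD(7, 5) = 1

LCM formula: LCM(a, b) = (a × b) / GCD(a, b)
LCM(7, 5) = (7 × 5) / 1
LCM(7, 5) = 35 / 1
LCM(7, 5) = 35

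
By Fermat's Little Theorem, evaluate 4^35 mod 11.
By Fermat: 4^{10} ≡ 1 (mod 11). 35 = 3×10 + 5. So 4^{35} ≡ 4^{5} ≡ 1 (mod 11)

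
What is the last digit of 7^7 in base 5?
7 ≡ 2 (mod 5). 7 = 4 + 2 + 1 (binary 111). Repeated squaring mod 5: 2^1 ≡ 2; 2^2 ≡ 2² = 4 ≡ 4; 2^4 ≡ 4² = 16 ≡ 1. Multiply: 7^7 ≡ 2^4 × 2^2 × 2^1 ≡ 1 × 4 × 2 (mod 5): 1 × 4 = 4 ≡ 4; 4 × 2 = 8 ≡ 3. So 7^7 ≡ 3 (mod 5).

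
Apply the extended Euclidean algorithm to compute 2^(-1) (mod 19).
Extended GCD: 2(-9) + 19(1) = 1. So 2^(-1) ≡ 10 ≡ 10 (mod 19). Verify: 2 × 10 = 20 ≡ 1 (mod 19)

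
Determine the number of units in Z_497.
420

Prime factorization: 497 = 7 × 71
Using the formula φ(n) = n × Π(1 - 1/p) for each prime factor p:
φ(497) = 497 × (1 - 1/7) × (1 - 1/71)
φ(497) = 420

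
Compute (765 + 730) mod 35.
25

(765 + 730) = 1495
1495 mod 35 = 25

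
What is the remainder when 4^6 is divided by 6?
6 = 4 + 2 (binary 110). Repeated squaring mod 6: 4^1 ≡ 4; 4^2 ≡ 4² = 16 ≡ 4; 4^4 ≡ 4² = 16 ≡ 4. Multiply: 4^6 = 4^4 × 4^2 ≡ 4 × 4 (mod 6): 4 × 4 = 16 ≡ 4. So 4^6 ≡ 4 (mod 6).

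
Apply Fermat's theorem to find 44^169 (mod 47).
By Fermat: 44^{46} ≡ 1 (mod 47). 169 = 3×46 + 31. So 44^{169} ≡ 44^{31} ≡ 19 (mod 47)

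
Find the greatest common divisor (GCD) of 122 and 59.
1

Using the Euclidean algorithm:
122 = 2 × 59 + 4
59 = 14 × 4 + 3
4 = 1 × 3 + 1
3 = 3 × 1 + 0

GCD(122, 59) = 1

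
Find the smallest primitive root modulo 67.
2

A primitive root g modulo p has order p-1 = 66
Prime divisors of 66: [2, 3, 11]
g is a primitive root iff g^(66/q) ≢ 1 (mod 67) for each prime divisor q
Testing small values:
  g = 2: 2^33 ≡ 66, 2^22 ≡ 37, 2^6 ≡ 64 (mod 67) → none is 1, primitive root!
The smallest primitive root is 2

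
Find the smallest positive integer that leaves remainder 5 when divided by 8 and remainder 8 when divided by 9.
M = 8 × 9 = 72. M₁ = 9, y₁ ≡ 1 (mod 8). M₂ = 8, y₂ ≡ 8 (mod 9). z = 5×9×1 + 8×8×8 ≡ 53 (mod 72). The smallest positive such number is 53.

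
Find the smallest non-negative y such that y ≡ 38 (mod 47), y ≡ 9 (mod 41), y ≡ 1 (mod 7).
2059

Using the Chinese Remainder Theorem:
M = product of moduli = 13489
For equation 1: M_1 = 287, 287 ≡ 5 (mod 47), inverse of 287 mod 47 is 19 (check: 5 × 19 = 95 ≡ 1 (mod 47))
For equation 2: M_2 = 329, 329 ≡ 1 (mod 41), inverse of 329 mod 41 is 1 (check: 1 × 1 = 1 ≡ 1 (mod 41))
For equation 3: M_3 = 1927, 1927 ≡ 2 (mod 7), inverse of 1927 mod 7 is 4 (check: 2 × 4 = 8 ≡ 1 (mod 7))
Combine: y ≡ Σ r_i×M_i×(M_i⁻¹ mod m_i) = 38×287×19 + 9×329×1 + 1×1927×4 = 207214 + 2961 + 7708 = 217883
217883 mod 13489 = 2059
y ≡ 2059 (mod 13489)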